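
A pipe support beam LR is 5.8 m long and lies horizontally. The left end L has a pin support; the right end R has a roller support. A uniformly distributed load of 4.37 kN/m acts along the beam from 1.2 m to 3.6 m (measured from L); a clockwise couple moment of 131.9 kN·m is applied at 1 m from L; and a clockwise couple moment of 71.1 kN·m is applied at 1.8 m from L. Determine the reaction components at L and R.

Resultant of the distributed load: 4.37 × 2.4 = 10.488 kN at 2.4 m from L.
Moments about L: R_y·5.8 − (4.37·2.4)·2.4 − 131.9 − 71.1 = 0 → R_y = 228.1712/5.8 = 39.3399 ≈ 39.34 kN.
ΣF_y = 0: L_y + 39.3399 − 4.37·2.4 = 0 → L_y = -28.85 kN.
ΣF_x = 0: no horizontal applied forces, so L_x = 0.

L_x = 0, L_y = -28.85 kN, R_y = 39.34 kN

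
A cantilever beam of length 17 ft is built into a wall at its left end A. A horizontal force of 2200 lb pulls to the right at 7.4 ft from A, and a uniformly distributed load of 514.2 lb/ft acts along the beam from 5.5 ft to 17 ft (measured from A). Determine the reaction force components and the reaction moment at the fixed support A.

A_x = -2200 lb, A_y = 5913 lb, M_A = 66520 lb·ft

Resultant of the distributed load: 514.2 × 11.5 = 5913.3 lb at 11.25 ft from A.
ΣF_x = 0: A_x + 2200 = 0 → A_x = -2200 lb.
ΣF_y = 0: A_y − 514.2·11.5 = 0 → A_y = 5913 lb.
ΣM about A: M_A − (514.2·11.5)·11.25 = 0 → M_A = 66520 lb·ft.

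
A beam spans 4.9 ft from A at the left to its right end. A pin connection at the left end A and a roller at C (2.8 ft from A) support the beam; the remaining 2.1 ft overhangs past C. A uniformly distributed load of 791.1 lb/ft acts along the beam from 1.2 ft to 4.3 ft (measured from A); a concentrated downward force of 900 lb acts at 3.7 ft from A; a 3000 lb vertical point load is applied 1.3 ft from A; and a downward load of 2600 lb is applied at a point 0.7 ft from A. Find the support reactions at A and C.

Resultant of the distributed load: 791.1 × 3.1 = 2452.41 lb at 2.75 ft from A.
Taking moments about A: C_y·2.8 − (791.1·3.1)·2.75 − 900·3.7 − 3000·1.3 − 2600·0.7 = 0 → C_y = 15794.1275/2.8 = 5640.76 ≈ 5641 lb.
ΣF_y = 0: A_y + 5640.76 − 791.1·3.1 − 900 − 3000 − 2600 = 0 → A_y = 3312 lb.
ΣF_x = 0: no horizontal applied forces, so A_x = 0.

A_x = 0, A_y = 3312 lb, C_y = 5641 lb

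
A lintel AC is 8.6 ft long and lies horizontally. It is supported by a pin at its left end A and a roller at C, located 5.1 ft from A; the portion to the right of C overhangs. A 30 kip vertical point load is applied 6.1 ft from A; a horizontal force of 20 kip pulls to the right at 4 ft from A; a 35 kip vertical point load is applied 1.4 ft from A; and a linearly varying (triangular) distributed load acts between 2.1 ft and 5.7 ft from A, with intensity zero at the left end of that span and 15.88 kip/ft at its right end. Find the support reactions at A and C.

Resultant of the triangular load: ½ × 15.88 × 3.6 = 28.584 kip, acting at 4.5 ft from A (one-third of the span from the peak).
ΣM about A: C_y·5.1 − 30·6.1 − 35·1.4 − (½·15.88·3.6)·4.5 = 0 → C_y = 360.628/5.1 = 70.7114 ≈ 70.71 kip.
ΣF_y = 0: A_y + 70.7114 − 30 − 35 − ½·15.88·3.6 = 0 → A_y = 22.87 kip.
ΣF_x = 0: A_x + 20 = 0 → A_x = -20.00 kip.

A_x = -20.00 kip, A_y = 22.87 kip, C_y = 70.71 kip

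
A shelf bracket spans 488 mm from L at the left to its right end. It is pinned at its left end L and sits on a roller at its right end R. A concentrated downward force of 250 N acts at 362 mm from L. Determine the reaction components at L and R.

L_x = 0, L_y = 64.55 N, R_y = 185.5 N

Moments about L: R_y·488 − 250·362 = 0 → R_y = 90500/488 = 185.451 ≈ 185.5 N.
ΣF_y = 0: L_y + 185.451 − 250 = 0 → L_y = 64.55 N.
ΣF_x = 0: no horizontal applied forces, so L_x = 0.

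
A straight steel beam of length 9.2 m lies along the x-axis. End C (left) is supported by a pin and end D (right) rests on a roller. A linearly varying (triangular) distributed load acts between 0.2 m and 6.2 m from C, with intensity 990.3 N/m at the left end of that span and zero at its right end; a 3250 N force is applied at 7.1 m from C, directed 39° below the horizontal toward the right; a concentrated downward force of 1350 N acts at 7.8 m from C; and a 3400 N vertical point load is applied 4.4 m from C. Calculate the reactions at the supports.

Resultant of the triangular load: ½ × 990.3 × 6 = 2970.9 N, acting at 2.2 m from C (one-third of the span from the peak).
Taking moments about C: D_y·9.2 − (½·990.3·6)·2.2 − 3250·sin39°·7.1 − 1350·7.8 − 3400·4.4 = 0 → D_y = 46547.5/9.2 = 5059.51 ≈ 5060 N.
ΣF_y = 0: C_y + 5059.51 − ½·990.3·6 − 3250·sin39° − 1350 − 3400 = 0 → C_y = 4707 N.
ΣF_x = 0: C_x + 3250·cos39° = 0 → C_x = -2526 N.

C_x = -2526 N, C_y = 4707 N, D_y = 5060 N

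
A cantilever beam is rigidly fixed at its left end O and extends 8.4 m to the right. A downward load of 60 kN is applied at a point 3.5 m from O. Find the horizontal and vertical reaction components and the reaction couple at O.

O_x = 0, O_y = 60.00 kN, M_O = 210.0 kN·m

ΣF_x = 0: O_x = 0.
ΣF_y = 0: O_y − 60 = 0 → O_y = 60.00 kN.
ΣM about O: M_O − 60·3.5 = 0 → M_O = 210.0 kN·m.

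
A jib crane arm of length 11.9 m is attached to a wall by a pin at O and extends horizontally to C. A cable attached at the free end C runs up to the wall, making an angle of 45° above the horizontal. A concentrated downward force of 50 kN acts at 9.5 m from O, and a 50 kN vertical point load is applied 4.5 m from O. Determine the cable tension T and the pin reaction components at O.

T = 83.19 kN, O_x = 58.82 kN, O_y = 41.18 kN

ΣM about O: T·sin45°·11.9 − 50·9.5 − 50·4.5 = 0 → T = 700/(11.9·0.707107) = 83.189 ≈ 83.19 kN.
ΣF_x = 0: O_x − T·cos45° = 0 → O_x = 83.189 × 0.707107 = 58.82 kN.
ΣF_y = 0: O_y + T·sin45° − 50 − 50 = 0 → O_y = 100 − 83.189 × 0.707107 = 41.18 kN.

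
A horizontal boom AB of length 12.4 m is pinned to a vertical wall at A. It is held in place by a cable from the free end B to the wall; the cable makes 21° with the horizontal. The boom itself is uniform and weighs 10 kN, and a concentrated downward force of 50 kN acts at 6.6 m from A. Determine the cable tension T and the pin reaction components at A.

ΣM about A: T·sin21°·12.4 − 10·6.2 − 50·6.6 = 0 → T = 392/(12.4·0.358368) = 88.2135 ≈ 88.21 kN.
ΣF_x = 0: A_x − T·cos21° = 0 → A_x = 88.2135 × 0.93358 = 82.35 kN.
ΣF_y = 0: A_y + T·sin21° − 10 − 50 = 0 → A_y = 60 − 88.2135 × 0.358368 = 28.39 kN.

T = 88.21 kN, A_x = 82.35 kN, A_y = 28.39 kN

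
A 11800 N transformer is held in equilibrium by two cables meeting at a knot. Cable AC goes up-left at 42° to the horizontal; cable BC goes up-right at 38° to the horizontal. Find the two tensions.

T_AC = 9442 N, T_BC = 8904 N

ΣF_x = 0: −T_AC·cos42° + T_BC·cos38° = 0 → T_BC = 0.943064·T_AC.
ΣF_y = 0: T_AC·sin42° + T_BC·sin38° = 11800.
Substitute: T_AC·(0.669131 + 0.943064·0.615661) = 11800 → T_AC = 9441.97 ≈ 9442 N.
Then T_BC = 0.943064 × 9441.97 = 8904 N.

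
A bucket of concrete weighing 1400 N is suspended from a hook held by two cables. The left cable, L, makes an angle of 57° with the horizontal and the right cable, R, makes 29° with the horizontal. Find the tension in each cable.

ΣF_x = 0: −T_L·cos57° + T_R·cos29° = 0 → T_R = 0.622715·T_L.
ΣF_y = 0: T_L·sin57° + T_R·sin29° = 1400.
Substitute: T_L·(0.838671 + 0.622715·0.48481) = 1400 → T_L = 1227.46 ≈ 1227 N.
Then T_R = 0.622715 × 1227.46 = 764.4 N.

T_L = 1227 N, T_R = 764.4 N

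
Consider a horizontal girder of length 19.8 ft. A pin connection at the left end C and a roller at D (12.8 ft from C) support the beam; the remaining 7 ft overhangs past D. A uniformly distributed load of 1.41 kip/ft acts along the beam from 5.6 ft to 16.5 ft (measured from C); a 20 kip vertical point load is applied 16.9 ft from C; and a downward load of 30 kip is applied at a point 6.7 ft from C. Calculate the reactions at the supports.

C_x = 0, C_y = 9.992 kip, D_y = 55.38 kip

Resultant of the distributed load: 1.41 × 10.9 = 15.369 kip at 11.05 ft from C.
ΣM about C: D_y·12.8 − (1.41·10.9)·11.05 − 20·16.9 − 30·6.7 = 0 → D_y = 708.82745/12.8 = 55.3771 ≈ 55.38 kip.
ΣF_y = 0: C_y + 55.3771 − 1.41·10.9 − 20 − 30 = 0 → C_y = 9.992 kip.
ΣF_x = 0: no horizontal applied forces, so C_x = 0.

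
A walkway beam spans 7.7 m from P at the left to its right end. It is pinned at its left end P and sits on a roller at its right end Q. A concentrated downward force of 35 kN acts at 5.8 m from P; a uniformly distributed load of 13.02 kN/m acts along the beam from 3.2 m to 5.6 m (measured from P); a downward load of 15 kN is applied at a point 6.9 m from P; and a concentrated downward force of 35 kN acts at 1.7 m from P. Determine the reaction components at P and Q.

P_x = 0, P_y = 50.86 kN, Q_y = 65.39 kN

Resultant of the distributed load: 13.02 × 2.4 = 31.248 kN at 4.4 m from P.
Moments about P: Q_y·7.7 − 35·5.8 − (13.02·2.4)·4.4 − 15·6.9 − 35·1.7 = 0 → Q_y = 503.4912/7.7 = 65.3885 ≈ 65.39 kN.
ΣF_y = 0: P_y + 65.3885 − 35 − 13.02·2.4 − 15 − 35 = 0 → P_y = 50.86 kN.
ΣF_x = 0: no horizontal applied forces, so P_x = 0.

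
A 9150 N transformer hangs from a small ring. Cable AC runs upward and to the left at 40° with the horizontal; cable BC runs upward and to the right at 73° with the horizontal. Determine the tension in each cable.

T_AC = 2906 N, T_BC = 7615 N

ΣF_x = 0: −T_AC·cos40° + T_BC·cos73° = 0 → T_BC = 2.6201·T_AC.
ΣF_y = 0: T_AC·sin40° + T_BC·sin73° = 9150.
Substitute: T_AC·(0.642788 + 2.6201·0.956305) = 9150 → T_AC = 2906.24 ≈ 2906 N.
Then T_BC = 2.6201 × 2906.24 = 7615 N.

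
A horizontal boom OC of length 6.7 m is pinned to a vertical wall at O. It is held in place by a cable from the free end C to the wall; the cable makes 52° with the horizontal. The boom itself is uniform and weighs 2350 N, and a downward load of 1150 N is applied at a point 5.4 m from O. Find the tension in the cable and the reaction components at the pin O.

T = 2667 N, O_x = 1642 N, O_y = 1398 N

ΣM about O: T·sin52°·6.7 − 2350·3.35 − 1150·5.4 = 0 → T = 14082.5/(6.7·0.788011) = 2667.3 ≈ 2667 N.
ΣF_x = 0: O_x − T·cos52° = 0 → O_x = 2667.3 × 0.615661 = 1642 N.
ΣF_y = 0: O_y + T·sin52° − 2350 − 1150 = 0 → O_y = 3500 − 2667.3 × 0.788011 = 1398 N.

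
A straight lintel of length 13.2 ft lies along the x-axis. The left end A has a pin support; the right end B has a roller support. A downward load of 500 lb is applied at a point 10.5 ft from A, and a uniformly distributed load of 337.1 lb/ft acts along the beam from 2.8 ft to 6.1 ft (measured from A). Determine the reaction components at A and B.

Resultant of the distributed load: 337.1 × 3.3 = 1112.43 lb at 4.45 ft from A.
Moments about A: B_y·13.2 − 500·10.5 − (337.1·3.3)·4.45 = 0 → B_y = 10200.3135/13.2 = 772.751 ≈ 772.8 lb.
ΣF_y = 0: A_y + 772.751 − 500 − 337.1·3.3 = 0 → A_y = 839.7 lb.
ΣF_x = 0: no horizontal applied forces, so A_x = 0.

A_x = 0, A_y = 839.7 lb, B_y = 772.8 lb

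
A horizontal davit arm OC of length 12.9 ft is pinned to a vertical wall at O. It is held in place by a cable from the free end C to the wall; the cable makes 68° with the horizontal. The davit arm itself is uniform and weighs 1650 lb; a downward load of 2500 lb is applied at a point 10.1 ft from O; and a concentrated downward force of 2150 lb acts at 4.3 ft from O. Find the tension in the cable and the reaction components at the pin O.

T = 3774 lb, O_x = 1414 lb, O_y = 2801 lb

ΣM about O: T·sin68°·12.9 − 1650·6.45 − 2500·10.1 − 2150·4.3 = 0 → T = 45137.5/(12.9·0.927184) = 3773.83 ≈ 3774 lb.
ΣF_x = 0: O_x − T·cos68° = 0 → O_x = 3773.83 × 0.374607 = 1414 lb.
ΣF_y = 0: O_y + T·sin68° − 1650 − 2500 − 2150 = 0 → O_y = 6300 − 3773.83 × 0.927184 = 2801 lb.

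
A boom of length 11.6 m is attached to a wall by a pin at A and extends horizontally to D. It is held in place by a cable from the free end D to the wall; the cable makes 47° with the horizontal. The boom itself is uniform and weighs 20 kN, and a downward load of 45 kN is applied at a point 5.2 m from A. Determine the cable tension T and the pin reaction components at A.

ΣM about A: T·sin47°·11.6 − 20·5.8 − 45·5.2 = 0 → T = 350/(11.6·0.731354) = 41.2556 ≈ 41.26 kN.
ΣF_x = 0: A_x − T·cos47° = 0 → A_x = 41.2556 × 0.681998 = 28.14 kN.
ΣF_y = 0: A_y + T·sin47° − 20 − 45 = 0 → A_y = 65 − 41.2556 × 0.731354 = 34.83 kN.

T = 41.26 kN, A_x = 28.14 kN, A_y = 34.83 kN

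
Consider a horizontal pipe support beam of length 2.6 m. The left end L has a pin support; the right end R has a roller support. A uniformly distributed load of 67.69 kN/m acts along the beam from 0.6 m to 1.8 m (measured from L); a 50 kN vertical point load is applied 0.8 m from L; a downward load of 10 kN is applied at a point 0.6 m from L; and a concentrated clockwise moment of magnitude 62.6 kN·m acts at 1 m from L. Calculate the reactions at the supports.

Resultant of the distributed load: 67.69 × 1.2 = 81.228 kN at 1.2 m from L.
ΣM about L: R_y·2.6 − (67.69·1.2)·1.2 − 50·0.8 − 10·0.6 − 62.6 = 0 → R_y = 206.0736/2.6 = 79.2591 ≈ 79.26 kN.
ΣF_y = 0: L_y + 79.2591 − 67.69·1.2 − 50 − 10 = 0 → L_y = 61.97 kN.
ΣF_x = 0: no horizontal applied forces, so L_x = 0.

L_x = 0, L_y = 61.97 kN, R_y = 79.26 kN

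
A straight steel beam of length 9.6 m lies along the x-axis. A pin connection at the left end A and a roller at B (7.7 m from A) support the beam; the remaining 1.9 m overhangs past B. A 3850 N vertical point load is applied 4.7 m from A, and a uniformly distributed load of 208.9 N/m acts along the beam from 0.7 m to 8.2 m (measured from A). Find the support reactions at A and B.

A_x = 0, A_y = 2161 N, B_y = 3255 N

Resultant of the distributed load: 208.9 × 7.5 = 1566.75 N at 4.45 m from A.
ΣM about A: B_y·7.7 − 3850·4.7 − (208.9·7.5)·4.45 = 0 → B_y = 25067.0375/7.7 = 3255.46 ≈ 3255 N.
ΣF_y = 0: A_y + 3255.46 − 3850 − 208.9·7.5 = 0 → A_y = 2161 N.
ΣF_x = 0: no horizontal applied forces, so A_x = 0.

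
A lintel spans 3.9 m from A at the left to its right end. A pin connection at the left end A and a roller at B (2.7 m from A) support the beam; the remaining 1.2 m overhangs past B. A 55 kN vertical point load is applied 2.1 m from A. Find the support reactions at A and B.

A_x = 0, A_y = 12.22 kN, B_y = 42.78 kN

Taking moments about A: B_y·2.7 − 55·2.1 = 0 → B_y = 115.5/2.7 = 42.7778 ≈ 42.78 kN.
ΣF_y = 0: A_y + 42.7778 − 55 = 0 → A_y = 12.22 kN.
ΣF_x = 0: no horizontal applied forces, so A_x = 0.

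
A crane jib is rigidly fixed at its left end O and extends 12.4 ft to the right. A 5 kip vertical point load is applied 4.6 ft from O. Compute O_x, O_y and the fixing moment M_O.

ΣF_x = 0: O_x = 0.
ΣF_y = 0: O_y − 5 = 0 → O_y = 5.000 kip.
ΣM about O: M_O − 5·4.6 = 0 → M_O = 23.00 kip·ft.

O_x = 0, O_y = 5.000 kip, M_O = 23.00 kip·ft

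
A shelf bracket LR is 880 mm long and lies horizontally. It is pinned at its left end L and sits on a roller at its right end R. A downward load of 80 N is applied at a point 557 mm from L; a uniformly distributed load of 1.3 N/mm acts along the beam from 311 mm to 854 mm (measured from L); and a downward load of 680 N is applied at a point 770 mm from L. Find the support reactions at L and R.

L_x = 0, L_y = 353.0 N, R_y = 1113 N

Resultant of the distributed load: 1.3 × 543 = 705.9 N at 582.5 mm from L.
Moments about L: R_y·880 − 80·557 − (1.3·543)·582.5 − 680·770 = 0 → R_y = 979346.75/880 = 1112.89 ≈ 1113 N.
ΣF_y = 0: L_y + 1112.89 − 80 − 1.3·543 − 680 = 0 → L_y = 353.0 N.
ΣF_x = 0: no horizontal applied forces, so L_x = 0.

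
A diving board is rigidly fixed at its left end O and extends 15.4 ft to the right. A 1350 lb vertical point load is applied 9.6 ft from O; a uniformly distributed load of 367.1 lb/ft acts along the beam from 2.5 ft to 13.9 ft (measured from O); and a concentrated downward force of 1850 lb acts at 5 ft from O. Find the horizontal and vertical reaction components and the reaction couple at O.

Resultant of the distributed load: 367.1 × 11.4 = 4184.94 lb at 8.2 ft from O.
ΣF_x = 0: O_x = 0.
ΣF_y = 0: O_y − 1350 − 367.1·11.4 − 1850 = 0 → O_y = 7385 lb.
ΣM about O: M_O − 1350·9.6 − (367.1·11.4)·8.2 − 1850·5 = 0 → M_O = 56530 lb·ft.

O_x = 0, O_y = 7385 lb, M_O = 56530 lb·ft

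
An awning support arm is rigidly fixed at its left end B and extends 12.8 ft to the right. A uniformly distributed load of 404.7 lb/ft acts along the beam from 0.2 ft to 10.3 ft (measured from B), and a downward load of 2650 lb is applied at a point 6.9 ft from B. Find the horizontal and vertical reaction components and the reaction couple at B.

B_x = 0, B_y = 6737 lb, M_B = 39740 lb·ft

Resultant of the distributed load: 404.7 × 10.1 = 4087.47 lb at 5.25 ft from B.
ΣF_x = 0: B_x = 0.
ΣF_y = 0: B_y − 404.7·10.1 − 2650 = 0 → B_y = 6737 lb.
ΣM about B: M_B − (404.7·10.1)·5.25 − 2650·6.9 = 0 → M_B = 39740 lb·ft.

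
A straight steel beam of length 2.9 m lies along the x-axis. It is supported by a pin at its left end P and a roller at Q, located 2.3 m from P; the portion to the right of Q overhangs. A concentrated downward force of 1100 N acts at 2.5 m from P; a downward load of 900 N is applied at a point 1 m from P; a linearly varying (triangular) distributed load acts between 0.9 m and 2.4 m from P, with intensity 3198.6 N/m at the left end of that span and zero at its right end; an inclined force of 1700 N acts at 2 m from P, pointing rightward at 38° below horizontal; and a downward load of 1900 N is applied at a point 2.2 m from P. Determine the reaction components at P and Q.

P_x = -1340 N, P_y = 1571 N, Q_y = 5775 N

Resultant of the triangular load: ½ × 3198.6 × 1.5 = 2398.95 N, acting at 1.4 m from P (one-third of the span from the peak).
Moments about P: Q_y·2.3 − 1100·2.5 − 900·1 − (½·3198.6·1.5)·1.4 − 1700·sin38°·2 − 1900·2.2 = 0 → Q_y = 13281.8/2.3 = 5774.7 ≈ 5775 N.
ΣF_y = 0: P_y + 5774.7 − 1100 − 900 − ½·3198.6·1.5 − 1700·sin38° − 1900 = 0 → P_y = 1571 N.
ΣF_x = 0: P_x + 1700·cos38° = 0 → P_x = -1340 N.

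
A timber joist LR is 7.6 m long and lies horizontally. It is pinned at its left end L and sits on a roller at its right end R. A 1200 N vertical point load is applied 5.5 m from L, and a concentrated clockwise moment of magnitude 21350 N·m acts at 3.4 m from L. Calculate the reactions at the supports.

Moments about L: R_y·7.6 − 1200·5.5 − 21350 = 0 → R_y = 27950/7.6 = 3677.63 ≈ 3678 N.
ΣF_y = 0: L_y + 3677.63 − 1200 = 0 → L_y = -2478 N.
ΣF_x = 0: no horizontal applied forces, so L_x = 0.

L_x = 0, L_y = -2478 N, R_y = 3678 N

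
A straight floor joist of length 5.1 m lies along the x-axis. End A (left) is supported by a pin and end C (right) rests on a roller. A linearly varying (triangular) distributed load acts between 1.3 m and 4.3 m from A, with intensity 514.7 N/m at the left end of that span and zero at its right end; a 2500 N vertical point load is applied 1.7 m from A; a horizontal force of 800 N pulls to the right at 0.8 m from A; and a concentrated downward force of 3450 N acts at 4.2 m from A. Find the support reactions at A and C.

A_x = -800.0 N, A_y = 2699 N, C_y = 4023 N

Resultant of the triangular load: ½ × 514.7 × 3 = 772.05 N, acting at 2.3 m from A (one-third of the span from the peak).
Moments about A: C_y·5.1 − (½·514.7·3)·2.3 − 2500·1.7 − 3450·4.2 = 0 → C_y = 20515.715/5.1 = 4022.69 ≈ 4023 N.
ΣF_y = 0: A_y + 4022.69 − ½·514.7·3 − 2500 − 3450 = 0 → A_y = 2699 N.
ΣF_x = 0: A_x + 800 = 0 → A_x = -800.0 N.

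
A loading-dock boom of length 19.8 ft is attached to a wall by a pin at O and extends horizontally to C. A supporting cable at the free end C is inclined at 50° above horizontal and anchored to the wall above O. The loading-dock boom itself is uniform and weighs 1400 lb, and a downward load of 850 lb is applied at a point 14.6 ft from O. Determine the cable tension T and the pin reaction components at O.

ΣM about O: T·sin50°·19.8 − 1400·9.9 − 850·14.6 = 0 → T = 26270/(19.8·0.766044) = 1731.97 ≈ 1732 lb.
ΣF_x = 0: O_x − T·cos50° = 0 → O_x = 1731.97 × 0.642788 = 1113 lb.
ΣF_y = 0: O_y + T·sin50° − 1400 − 850 = 0 → O_y = 2250 − 1731.97 × 0.766044 = 923.2 lb.

T = 1732 lb, O_x = 1113 lb, O_y = 923.2 lb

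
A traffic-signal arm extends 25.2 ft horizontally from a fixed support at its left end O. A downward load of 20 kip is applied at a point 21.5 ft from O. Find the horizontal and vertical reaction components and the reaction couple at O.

O_x = 0, O_y = 20.00 kip, M_O = 430.0 kip·ft

ΣF_x = 0: O_x = 0.
ΣF_y = 0: O_y − 20 = 0 → O_y = 20.00 kip.
ΣM about O: M_O − 20·21.5 = 0 → M_O = 430.0 kip·ft.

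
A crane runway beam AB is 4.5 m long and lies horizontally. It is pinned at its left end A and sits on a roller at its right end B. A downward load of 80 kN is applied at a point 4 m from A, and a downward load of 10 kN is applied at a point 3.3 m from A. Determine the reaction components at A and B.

Taking moments about A: B_y·4.5 − 80·4 − 10·3.3 = 0 → B_y = 353/4.5 = 78.4444 ≈ 78.44 kN.
ΣF_y = 0: A_y + 78.4444 − 80 − 10 = 0 → A_y = 11.56 kN.
ΣF_x = 0: no horizontal applied forces, so A_x = 0.

A_x = 0, A_y = 11.56 kN, B_y = 78.44 kN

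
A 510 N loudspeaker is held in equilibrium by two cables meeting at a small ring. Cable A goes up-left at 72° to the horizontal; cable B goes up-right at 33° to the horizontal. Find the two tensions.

ΣF_x = 0: −T_A·cos72° + T_B·cos33° = 0 → T_B = 0.368461·T_A.
ΣF_y = 0: T_A·sin72° + T_B·sin33° = 510.
Substitute: T_A·(0.951057 + 0.368461·0.544639) = 510 → T_A = 442.81 ≈ 442.8 N.
Then T_B = 0.368461 × 442.81 = 163.2 N.

T_A = 442.8 N, T_B = 163.2 N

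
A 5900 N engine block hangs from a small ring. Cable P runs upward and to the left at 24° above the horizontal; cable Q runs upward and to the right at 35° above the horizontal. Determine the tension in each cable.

T_P = 5638 N, T_Q = 6288 N

ΣF_x = 0: −T_P·cos24° + T_Q·cos35° = 0 → T_Q = 1.11523·T_P.
ΣF_y = 0: T_P·sin24° + T_Q·sin35° = 5900.
Substitute: T_P·(0.406737 + 1.11523·0.573576) = 5900 → T_P = 5638.35 ≈ 5638 N.
Then T_Q = 1.11523 × 5638.35 = 6288 N.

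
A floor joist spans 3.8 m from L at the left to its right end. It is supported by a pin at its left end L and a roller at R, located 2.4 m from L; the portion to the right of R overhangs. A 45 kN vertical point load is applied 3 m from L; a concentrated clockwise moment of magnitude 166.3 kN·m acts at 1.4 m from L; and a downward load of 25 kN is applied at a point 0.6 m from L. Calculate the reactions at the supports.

L_x = 0, L_y = -61.79 kN, R_y = 131.8 kN

Moments about L: R_y·2.4 − 45·3 − 166.3 − 25·0.6 = 0 → R_y = 316.3/2.4 = 131.792 ≈ 131.8 kN.
ΣF_y = 0: L_y + 131.792 − 45 − 25 = 0 → L_y = -61.79 kN.
ΣF_x = 0: no horizontal applied forces, so L_x = 0.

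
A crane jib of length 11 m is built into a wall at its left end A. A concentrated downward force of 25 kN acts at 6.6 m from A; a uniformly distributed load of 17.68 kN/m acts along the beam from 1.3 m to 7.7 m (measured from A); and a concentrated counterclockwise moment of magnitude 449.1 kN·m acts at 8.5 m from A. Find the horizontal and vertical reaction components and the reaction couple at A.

Resultant of the distributed load: 17.68 × 6.4 = 113.152 kN at 4.5 m from A.
ΣF_x = 0: A_x = 0.
ΣF_y = 0: A_y − 25 − 17.68·6.4 = 0 → A_y = 138.2 kN.
ΣM about A: M_A − 25·6.6 − (17.68·6.4)·4.5 + 449.1 = 0 → M_A = 225.1 kN·m.

A_x = 0, A_y = 138.2 kN, M_A = 225.1 kN·m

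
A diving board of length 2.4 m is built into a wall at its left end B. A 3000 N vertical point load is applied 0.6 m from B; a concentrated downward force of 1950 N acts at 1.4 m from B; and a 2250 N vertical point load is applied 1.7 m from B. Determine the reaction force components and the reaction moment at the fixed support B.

ΣF_x = 0: B_x = 0.
ΣF_y = 0: B_y − 3000 − 1950 − 2250 = 0 → B_y = 7200 N.
ΣM about B: M_B − 3000·0.6 − 1950·1.4 − 2250·1.7 = 0 → M_B = 8355 N·m.

B_x = 0, B_y = 7200 N, M_B = 8355 N·m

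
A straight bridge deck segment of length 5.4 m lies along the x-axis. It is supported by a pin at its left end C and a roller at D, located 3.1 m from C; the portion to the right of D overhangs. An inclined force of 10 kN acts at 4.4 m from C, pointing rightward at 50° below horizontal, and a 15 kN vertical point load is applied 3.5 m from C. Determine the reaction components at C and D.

C_x = -6.428 kN, C_y = -5.148 kN, D_y = 27.81 kN

Taking moments about C: D_y·3.1 − 10·sin50°·4.4 − 15·3.5 = 0 → D_y = 86.206/3.1 = 27.8084 ≈ 27.81 kN.
ΣF_y = 0: C_y + 27.8084 − 10·sin50° − 15 = 0 → C_y = -5.148 kN.
ΣF_x = 0: C_x + 10·cos50° = 0 → C_x = -6.428 kN.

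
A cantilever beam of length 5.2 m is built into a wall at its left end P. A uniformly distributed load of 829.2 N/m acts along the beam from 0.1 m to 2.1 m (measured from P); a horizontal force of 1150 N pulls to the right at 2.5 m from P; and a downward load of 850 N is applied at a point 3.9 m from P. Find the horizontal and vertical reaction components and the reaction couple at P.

Resultant of the distributed load: 829.2 × 2 = 1658.4 N at 1.1 m from P.
ΣF_x = 0: P_x + 1150 = 0 → P_x = -1150 N.
ΣF_y = 0: P_y − 829.2·2 − 850 = 0 → P_y = 2508 N.
ΣM about P: M_P − (829.2·2)·1.1 − 850·3.9 = 0 → M_P = 5139 N·m.

P_x = -1150 N, P_y = 2508 N, M_P = 5139 N·m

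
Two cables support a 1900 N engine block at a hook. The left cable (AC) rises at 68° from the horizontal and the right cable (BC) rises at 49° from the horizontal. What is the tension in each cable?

ΣF_x = 0: −T_AC·cos68° + T_BC·cos49° = 0 → T_BC = 0.570995·T_AC.
ΣF_y = 0: T_AC·sin68° + T_BC·sin49° = 1900.
Substitute: T_AC·(0.927184 + 0.570995·0.75471) = 1900 → T_AC = 1398.99 ≈ 1399 N.
Then T_BC = 0.570995 × 1398.99 = 798.8 N.

T_AC = 1399 N, T_BC = 798.8 N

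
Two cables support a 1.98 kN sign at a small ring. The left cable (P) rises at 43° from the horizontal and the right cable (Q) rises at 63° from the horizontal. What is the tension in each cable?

ΣF_x = 0: −T_P·cos43° + T_Q·cos63° = 0 → T_Q = 1.61094·T_P.
ΣF_y = 0: T_P·sin43° + T_Q·sin63° = 1.98.
Substitute: T_P·(0.681998 + 1.61094·0.891007) = 1.98 → T_P = 0.935128 ≈ 0.9351 kN.
Then T_Q = 1.61094 × 0.935128 = 1.506 kN.

T_P = 0.9351 kN, T_Q = 1.506 kN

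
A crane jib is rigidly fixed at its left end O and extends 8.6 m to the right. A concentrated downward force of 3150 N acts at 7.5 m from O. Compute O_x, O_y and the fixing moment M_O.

O_x = 0, O_y = 3150 N, M_O = 23620 N·m

ΣF_x = 0: O_x = 0.
ΣF_y = 0: O_y − 3150 = 0 → O_y = 3150 N.
ΣM about O: M_O − 3150·7.5 = 0 → M_O = 23620 N·m.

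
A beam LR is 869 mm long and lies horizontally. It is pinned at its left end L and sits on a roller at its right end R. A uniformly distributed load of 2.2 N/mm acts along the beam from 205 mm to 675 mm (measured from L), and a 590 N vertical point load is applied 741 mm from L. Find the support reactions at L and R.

Resultant of the distributed load: 2.2 × 470 = 1034 N at 440 mm from L.
Taking moments about L: R_y·869 − (2.2·470)·440 − 590·741 = 0 → R_y = 892150/869 = 1026.64 ≈ 1027 N.
ΣF_y = 0: L_y + 1026.64 − 2.2·470 − 590 = 0 → L_y = 597.4 N.
ΣF_x = 0: no horizontal applied forces, so L_x = 0.

L_x = 0, L_y = 597.4 N, R_y = 1027 N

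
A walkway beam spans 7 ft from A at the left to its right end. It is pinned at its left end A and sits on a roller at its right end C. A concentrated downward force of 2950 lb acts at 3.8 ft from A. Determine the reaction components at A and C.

A_x = 0, A_y = 1349 lb, C_y = 1601 lb

Moments about A: C_y·7 − 2950·3.8 = 0 → C_y = 11210/7 = 1601.43 ≈ 1601 lb.
ΣF_y = 0: A_y + 1601.43 − 2950 = 0 → A_y = 1349 lb.
ΣF_x = 0: no horizontal applied forces, so A_x = 0.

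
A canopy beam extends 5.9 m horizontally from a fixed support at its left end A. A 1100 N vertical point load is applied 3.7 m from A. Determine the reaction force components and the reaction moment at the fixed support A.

ΣF_x = 0: A_x = 0.
ΣF_y = 0: A_y − 1100 = 0 → A_y = 1100 N.
ΣM about A: M_A − 1100·3.7 = 0 → M_A = 4070 N·m.

A_x = 0, A_y = 1100 N, M_A = 4070 N·m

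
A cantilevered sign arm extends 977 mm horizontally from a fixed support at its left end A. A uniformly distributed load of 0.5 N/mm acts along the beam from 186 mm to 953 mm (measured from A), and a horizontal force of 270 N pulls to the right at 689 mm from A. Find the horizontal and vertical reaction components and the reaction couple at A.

A_x = -270.0 N, A_y = 383.5 N, M_A = 218400 N·mm

Resultant of the distributed load: 0.5 × 767 = 383.5 N at 569.5 mm from A.
ΣF_x = 0: A_x + 270 = 0 → A_x = -270.0 N.
ΣF_y = 0: A_y − 0.5·767 = 0 → A_y = 383.5 N.
ΣM about A: M_A − (0.5·767)·569.5 = 0 → M_A = 218400 N·mm.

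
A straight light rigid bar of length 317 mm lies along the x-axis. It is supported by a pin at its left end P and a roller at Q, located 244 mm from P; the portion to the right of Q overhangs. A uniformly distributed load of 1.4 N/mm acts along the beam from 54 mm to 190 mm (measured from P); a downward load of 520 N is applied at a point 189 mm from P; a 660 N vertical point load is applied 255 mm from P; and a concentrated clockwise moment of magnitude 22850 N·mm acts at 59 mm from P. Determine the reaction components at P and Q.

Resultant of the distributed load: 1.4 × 136 = 190.4 N at 122 mm from P.
Moments about P: Q_y·244 − (1.4·136)·122 − 520·189 − 660·255 − 22850 = 0 → Q_y = 312658.8/244 = 1281.39 ≈ 1281 N.
ΣF_y = 0: P_y + 1281.39 − 1.4·136 − 520 − 660 = 0 → P_y = 89.01 N.
ΣF_x = 0: no horizontal applied forces, so P_x = 0.

P_x = 0, P_y = 89.01 N, Q_y = 1281 N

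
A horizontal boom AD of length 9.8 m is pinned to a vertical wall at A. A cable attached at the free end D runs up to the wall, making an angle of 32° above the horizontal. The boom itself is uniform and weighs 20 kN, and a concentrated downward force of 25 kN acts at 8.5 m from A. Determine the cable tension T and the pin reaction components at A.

T = 59.79 kN, A_x = 50.70 kN, A_y = 13.32 kN

ΣM about A: T·sin32°·9.8 − 20·4.9 − 25·8.5 = 0 → T = 310.5/(9.8·0.529919) = 59.7897 ≈ 59.79 kN.
ΣF_x = 0: A_x − T·cos32° = 0 → A_x = 59.7897 × 0.848048 = 50.70 kN.
ΣF_y = 0: A_y + T·sin32° − 20 − 25 = 0 → A_y = 45 − 59.7897 × 0.529919 = 13.32 kN.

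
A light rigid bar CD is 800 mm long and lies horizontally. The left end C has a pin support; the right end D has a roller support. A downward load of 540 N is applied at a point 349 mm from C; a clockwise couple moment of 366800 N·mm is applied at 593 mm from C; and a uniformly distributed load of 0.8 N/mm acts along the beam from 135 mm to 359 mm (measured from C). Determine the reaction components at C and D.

Resultant of the distributed load: 0.8 × 224 = 179.2 N at 247 mm from C.
Taking moments about C: D_y·800 − 540·349 − 366800 − (0.8·224)·247 = 0 → D_y = 599522.4/800 = 749.403 ≈ 749.4 N.
ΣF_y = 0: C_y + 749.403 − 540 − 0.8·224 = 0 → C_y = -30.20 N.
ΣF_x = 0: no horizontal applied forces, so C_x = 0.

C_x = 0, C_y = -30.20 N, D_y = 749.4 N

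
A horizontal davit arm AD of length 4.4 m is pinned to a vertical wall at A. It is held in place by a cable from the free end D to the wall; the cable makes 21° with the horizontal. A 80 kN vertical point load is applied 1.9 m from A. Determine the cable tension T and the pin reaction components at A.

ΣM about A: T·sin21°·4.4 − 80·1.9 = 0 → T = 152/(4.4·0.358368) = 96.3966 ≈ 96.40 kN.
ΣF_x = 0: A_x − T·cos21° = 0 → A_x = 96.3966 × 0.93358 = 89.99 kN.
ΣF_y = 0: A_y + T·sin21° − 80 = 0 → A_y = 80 − 96.3966 × 0.358368 = 45.45 kN.

T = 96.40 kN, A_x = 89.99 kN, A_y = 45.45 kN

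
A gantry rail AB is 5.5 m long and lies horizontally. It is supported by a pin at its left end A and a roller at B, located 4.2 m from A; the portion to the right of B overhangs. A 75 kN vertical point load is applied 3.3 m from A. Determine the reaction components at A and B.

A_x = 0, A_y = 16.07 kN, B_y = 58.93 kN

ΣM about A: B_y·4.2 − 75·3.3 = 0 → B_y = 247.5/4.2 = 58.9286 ≈ 58.93 kN.
ΣF_y = 0: A_y + 58.9286 − 75 = 0 → A_y = 16.07 kN.
ΣF_x = 0: no horizontal applied forces, so A_x = 0.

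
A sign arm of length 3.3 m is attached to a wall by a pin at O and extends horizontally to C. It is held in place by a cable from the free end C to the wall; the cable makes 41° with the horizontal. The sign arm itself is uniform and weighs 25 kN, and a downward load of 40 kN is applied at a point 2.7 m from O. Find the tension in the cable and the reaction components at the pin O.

T = 68.94 kN, O_x = 52.03 kN, O_y = 19.77 kN

ΣM about O: T·sin41°·3.3 − 25·1.65 − 40·2.7 = 0 → T = 149.25/(3.3·0.656059) = 68.9378 ≈ 68.94 kN.
ΣF_x = 0: O_x − T·cos41° = 0 → O_x = 68.9378 × 0.75471 = 52.03 kN.
ΣF_y = 0: O_y + T·sin41° − 25 − 40 = 0 → O_y = 65 − 68.9378 × 0.656059 = 19.77 kN.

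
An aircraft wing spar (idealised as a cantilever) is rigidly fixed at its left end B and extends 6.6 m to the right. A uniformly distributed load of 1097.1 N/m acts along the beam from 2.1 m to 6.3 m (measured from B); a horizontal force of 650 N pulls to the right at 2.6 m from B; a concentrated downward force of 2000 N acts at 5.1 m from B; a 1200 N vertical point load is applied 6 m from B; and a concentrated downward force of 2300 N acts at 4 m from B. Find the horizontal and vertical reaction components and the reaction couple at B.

Resultant of the distributed load: 1097.1 × 4.2 = 4607.82 N at 4.2 m from B.
ΣF_x = 0: B_x + 650 = 0 → B_x = -650.0 N.
ΣF_y = 0: B_y − 1097.1·4.2 − 2000 − 1200 − 2300 = 0 → B_y = 10110 N.
ΣM about B: M_B − (1097.1·4.2)·4.2 − 2000·5.1 − 1200·6 − 2300·4 = 0 → M_B = 45950 N·m.

B_x = -650.0 N, B_y = 10110 N, M_B = 45950 N·m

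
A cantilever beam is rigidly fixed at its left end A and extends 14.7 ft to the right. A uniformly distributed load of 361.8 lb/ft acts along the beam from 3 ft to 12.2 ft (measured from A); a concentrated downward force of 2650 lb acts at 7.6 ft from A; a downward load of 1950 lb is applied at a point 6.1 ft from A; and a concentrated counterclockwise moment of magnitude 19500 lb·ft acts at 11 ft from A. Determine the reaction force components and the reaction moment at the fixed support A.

Resultant of the distributed load: 361.8 × 9.2 = 3328.56 lb at 7.6 ft from A.
ΣF_x = 0: A_x = 0.
ΣF_y = 0: A_y − 361.8·9.2 − 2650 − 1950 = 0 → A_y = 7929 lb.
ΣM about A: M_A − (361.8·9.2)·7.6 − 2650·7.6 − 1950·6.1 + 19500 = 0 → M_A = 37830 lb·ft.

A_x = 0, A_y = 7929 lb, M_A = 37830 lb·ft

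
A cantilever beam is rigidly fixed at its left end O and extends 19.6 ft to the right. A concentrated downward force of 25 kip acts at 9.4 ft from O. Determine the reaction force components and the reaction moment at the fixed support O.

O_x = 0, O_y = 25.00 kip, M_O = 235.0 kip·ft

ΣF_x = 0: O_x = 0.
ΣF_y = 0: O_y − 25 = 0 → O_y = 25.00 kip.
ΣM about O: M_O − 25·9.4 = 0 → M_O = 235.0 kip·ft.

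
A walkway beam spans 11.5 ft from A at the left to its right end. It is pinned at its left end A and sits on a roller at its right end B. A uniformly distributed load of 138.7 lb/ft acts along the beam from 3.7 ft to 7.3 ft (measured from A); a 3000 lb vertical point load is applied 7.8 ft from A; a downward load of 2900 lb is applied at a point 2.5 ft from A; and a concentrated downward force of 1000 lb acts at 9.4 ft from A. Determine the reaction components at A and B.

Resultant of the distributed load: 138.7 × 3.6 = 499.32 lb at 5.5 ft from A.
ΣM about A: B_y·11.5 − (138.7·3.6)·5.5 − 3000·7.8 − 2900·2.5 − 1000·9.4 = 0 → B_y = 42796.26/11.5 = 3721.41 ≈ 3721 lb.
ΣF_y = 0: A_y + 3721.41 − 138.7·3.6 − 3000 − 2900 − 1000 = 0 → A_y = 3678 lb.
ΣF_x = 0: no horizontal applied forces, so A_x = 0.

A_x = 0, A_y = 3678 lb, B_y = 3721 lb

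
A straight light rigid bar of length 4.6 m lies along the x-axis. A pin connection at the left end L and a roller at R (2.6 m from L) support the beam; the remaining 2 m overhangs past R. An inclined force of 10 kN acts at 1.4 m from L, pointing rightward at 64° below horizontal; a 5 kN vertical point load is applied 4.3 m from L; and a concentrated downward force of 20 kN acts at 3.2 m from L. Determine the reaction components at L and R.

Taking moments about L: R_y·2.6 − 10·sin64°·1.4 − 5·4.3 − 20·3.2 = 0 → R_y = 98.0831/2.6 = 37.7243 ≈ 37.72 kN.
ΣF_y = 0: L_y + 37.7243 − 10·sin64° − 5 − 20 = 0 → L_y = -3.736 kN.
ΣF_x = 0: L_x + 10·cos64° = 0 → L_x = -4.384 kN.

L_x = -4.384 kN, L_y = -3.736 kN, R_y = 37.72 kN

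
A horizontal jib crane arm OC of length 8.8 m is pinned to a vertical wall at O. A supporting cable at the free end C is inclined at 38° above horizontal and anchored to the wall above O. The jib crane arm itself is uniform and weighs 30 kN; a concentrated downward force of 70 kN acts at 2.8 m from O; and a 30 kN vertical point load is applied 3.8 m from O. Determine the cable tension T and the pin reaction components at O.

ΣM about O: T·sin38°·8.8 − 30·4.4 − 70·2.8 − 30·3.8 = 0 → T = 442/(8.8·0.615661) = 81.5827 ≈ 81.58 kN.
ΣF_x = 0: O_x − T·cos38° = 0 → O_x = 81.5827 × 0.788011 = 64.29 kN.
ΣF_y = 0: O_y + T·sin38° − 30 − 70 − 30 = 0 → O_y = 130 − 81.5827 × 0.615661 = 79.77 kN.

T = 81.58 kN, O_x = 64.29 kN, O_y = 79.77 kN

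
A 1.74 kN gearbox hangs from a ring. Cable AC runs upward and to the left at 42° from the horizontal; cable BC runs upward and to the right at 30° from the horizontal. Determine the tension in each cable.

ΣF_x = 0: −T_AC·cos42° + T_BC·cos30° = 0 → T_BC = 0.85811·T_AC.
ΣF_y = 0: T_AC·sin42° + T_BC·sin30° = 1.74.
Substitute: T_AC·(0.669131 + 0.85811·0.5) = 1.74 → T_AC = 1.58443 ≈ 1.584 kN.
Then T_BC = 0.85811 × 1.58443 = 1.360 kN.

T_AC = 1.584 kN, T_BC = 1.360 kN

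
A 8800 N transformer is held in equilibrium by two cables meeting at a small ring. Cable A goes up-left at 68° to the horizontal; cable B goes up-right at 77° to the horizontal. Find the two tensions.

ΣF_x = 0: −T_A·cos68° + T_B·cos77° = 0 → T_B = 1.66528·T_A.
ΣF_y = 0: T_A·sin68° + T_B·sin77° = 8800.
Substitute: T_A·(0.927184 + 1.66528·0.97437) = 8800 → T_A = 3451.27 ≈ 3451 N.
Then T_B = 1.66528 × 3451.27 = 5747 N.

T_A = 3451 N, T_B = 5747 N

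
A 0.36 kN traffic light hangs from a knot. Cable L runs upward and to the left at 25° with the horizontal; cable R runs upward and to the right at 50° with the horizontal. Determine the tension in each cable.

T_L = 0.2396 kN, T_R = 0.3378 kN

ΣF_x = 0: −T_L·cos25° + T_R·cos50° = 0 → T_R = 1.40996·T_L.
ΣF_y = 0: T_L·sin25° + T_R·sin50° = 0.36.
Substitute: T_L·(0.422618 + 1.40996·0.766044) = 0.36 → T_L = 0.239567 ≈ 0.2396 kN.
Then T_R = 1.40996 × 0.239567 = 0.3378 kN.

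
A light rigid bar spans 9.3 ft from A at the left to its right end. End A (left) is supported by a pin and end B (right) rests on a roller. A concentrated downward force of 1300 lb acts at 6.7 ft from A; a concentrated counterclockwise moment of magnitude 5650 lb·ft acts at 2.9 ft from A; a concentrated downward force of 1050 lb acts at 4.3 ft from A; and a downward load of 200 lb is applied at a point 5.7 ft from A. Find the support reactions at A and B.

A_x = 0, A_y = 1613 lb, B_y = 937.1 lb

Moments about A: B_y·9.3 − 1300·6.7 + 5650 − 1050·4.3 − 200·5.7 = 0 → B_y = 8715/9.3 = 937.097 ≈ 937.1 lb.
ΣF_y = 0: A_y + 937.097 − 1300 − 1050 − 200 = 0 → A_y = 1613 lb.
ΣF_x = 0: no horizontal applied forces, so A_x = 0.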